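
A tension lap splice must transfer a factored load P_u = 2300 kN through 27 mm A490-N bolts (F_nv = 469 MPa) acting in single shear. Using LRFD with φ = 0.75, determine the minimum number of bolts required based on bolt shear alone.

A_b = π·27²/4 = 572.6 mm².
Per-bolt design strength φR_n = 0.75 × 469 × 572.6 × 1 / 1000 = 201.4 kN.
n ≥ 2300 / 201.4 = 11.42 → use 12 bolts.

12 bolts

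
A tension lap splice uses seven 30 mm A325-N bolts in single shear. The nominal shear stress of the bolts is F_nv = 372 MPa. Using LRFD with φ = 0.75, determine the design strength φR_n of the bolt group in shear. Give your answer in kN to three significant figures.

A_b = π × 30² / 4 = 706.9 mm².
R_n = F_nv · A_b · n · n_s = 372 × 706.9 × 7 × 1 / 1000 = 1841 kN.
Design strength φR_n = 0.75 × 1841 = 1380 kN.

1380 kN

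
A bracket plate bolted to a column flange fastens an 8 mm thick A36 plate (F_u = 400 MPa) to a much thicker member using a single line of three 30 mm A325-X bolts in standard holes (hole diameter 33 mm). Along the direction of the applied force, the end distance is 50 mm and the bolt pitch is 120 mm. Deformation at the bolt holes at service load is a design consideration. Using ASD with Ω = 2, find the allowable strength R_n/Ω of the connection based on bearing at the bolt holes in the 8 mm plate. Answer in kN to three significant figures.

Per bolt r_n = 1.2 l_c t F_u ≤ 2.4 d t F_u; upper limit = 2.4 × 30 × 8 × 400 / 1000 = 230.4 kN.
Edge bolt: l_c = 50 − 33/2 = 33.5 mm → 1.2 × 33.5 × 8 × 400 / 1000 = 128.6 → r_n = 128.6 kN.
Interior bolts: l_c = 120 − 33 = 87 mm → 1.2 × 87 × 8 × 400 / 1000 = 334.1 → r_n = 230.4 kN.
R_n = 1 × 128.6 + 2 × 230.4 = 589.4 kN.
Allowable strength R_n/Ω = 589.4 / 2 = 295 kN.

295 kN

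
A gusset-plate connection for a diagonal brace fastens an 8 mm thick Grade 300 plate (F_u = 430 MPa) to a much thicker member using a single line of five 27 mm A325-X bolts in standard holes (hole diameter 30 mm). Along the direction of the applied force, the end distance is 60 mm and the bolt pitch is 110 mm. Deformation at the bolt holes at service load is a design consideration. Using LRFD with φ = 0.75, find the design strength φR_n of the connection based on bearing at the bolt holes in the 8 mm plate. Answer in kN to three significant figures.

808 kN

Per bolt r_n = 1.2 l_c t F_u ≤ 2.4 d t F_u; upper limit = 2.4 × 27 × 8 × 430 / 1000 = 222.9 kN.
Edge bolt: l_c = 60 − 30/2 = 45 mm → 1.2 × 45 × 8 × 430 / 1000 = 185.8 → r_n = 185.8 kN.
Interior bolts: l_c = 110 − 30 = 80 mm → 1.2 × 80 × 8 × 430 / 1000 = 330.2 → r_n = 222.9 kN.
R_n = 1 × 185.8 + 4 × 222.9 = 1077 kN.
Design strength φR_n = 0.75 × 1077 = 808 kN.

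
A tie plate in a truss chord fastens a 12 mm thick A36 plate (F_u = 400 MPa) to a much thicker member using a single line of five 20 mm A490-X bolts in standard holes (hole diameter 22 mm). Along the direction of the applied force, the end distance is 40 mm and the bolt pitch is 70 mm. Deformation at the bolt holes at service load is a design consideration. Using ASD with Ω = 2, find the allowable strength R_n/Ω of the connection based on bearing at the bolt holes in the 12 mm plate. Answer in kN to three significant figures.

544 kN

Per bolt r_n = 1.2 l_c t F_u ≤ 2.4 d t F_u; upper limit = 2.4 × 20 × 12 × 400 / 1000 = 230.4 kN.
Edge bolt: l_c = 40 − 22/2 = 29 mm → 1.2 × 29 × 12 × 400 / 1000 = 167 → r_n = 167 kN.
Interior bolts: l_c = 70 − 22 = 48 mm → 1.2 × 48 × 12 × 400 / 1000 = 276.5 → r_n = 230.4 kN.
R_n = 1 × 167 + 4 × 230.4 = 1089 kN.
Allowable strength R_n/Ω = 1089 / 2 = 544 kN.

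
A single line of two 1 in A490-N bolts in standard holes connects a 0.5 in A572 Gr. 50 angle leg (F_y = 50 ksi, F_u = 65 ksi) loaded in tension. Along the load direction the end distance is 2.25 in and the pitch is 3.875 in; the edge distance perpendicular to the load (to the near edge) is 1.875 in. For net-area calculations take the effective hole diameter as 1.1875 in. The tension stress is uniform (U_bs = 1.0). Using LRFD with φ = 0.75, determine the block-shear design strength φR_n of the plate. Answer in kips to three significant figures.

Shear plane L_v = 2.25 + 1·3.875 = 6.125 in; A_gv = 6.125 × 0.5 = 3.062 in².
A_nv = (6.125 − 1.5·1.1875) × 0.5 = 2.172 in².
A_nt = (1.875 − 0.5·1.1875) × 0.5 = 0.6406 in².
0.6 F_u A_nv = 84.7 kips; 0.6 F_y A_gv = 91.88 kips → shear rupture governs the shear term.
R_n = 84.7 + 1.0 × 65 × 0.6406 = 126.3 kips.
Design strength φR_n = 0.75 × 126.3 = 94.8 kips.

94.8 kips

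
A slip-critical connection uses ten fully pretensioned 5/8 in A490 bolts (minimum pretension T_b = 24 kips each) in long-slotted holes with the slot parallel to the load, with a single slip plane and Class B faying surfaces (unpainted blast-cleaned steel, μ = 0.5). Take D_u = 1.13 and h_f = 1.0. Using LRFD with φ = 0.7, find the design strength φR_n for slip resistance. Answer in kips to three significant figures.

94.9 kips

R_n = μ · D_u · h_f · T_b · n_s · n_b = 0.5 × 1.13 × 1.0 × 24 × 1 × 10 = 135.6 kips.
Design strength φR_n = 0.7 × 135.6 = 94.9 kips.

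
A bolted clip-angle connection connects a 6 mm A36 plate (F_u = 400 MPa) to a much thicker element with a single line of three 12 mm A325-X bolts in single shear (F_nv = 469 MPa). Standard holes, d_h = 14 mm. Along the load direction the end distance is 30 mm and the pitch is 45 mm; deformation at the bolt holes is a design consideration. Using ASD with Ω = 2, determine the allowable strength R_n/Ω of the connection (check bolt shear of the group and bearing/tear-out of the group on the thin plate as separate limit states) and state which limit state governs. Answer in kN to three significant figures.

Bolt shear: A_b = π·12²/4 = 113.1 mm²; R_n = 469 × 113.1 × 3 × 1 / 1000 = 159.1 kN → 159.1 / 2 = 79.6 kN.
Bearing (1.2 l_c t F_u ≤ 2.4 d t F_u): upper limit = 2.4·12·6·400 / 1000 = 69.12 kN.
  Edge l_c = 30 − 14/2 = 23 → r_n = 66.24 kN; interior l_c = 45 − 14 = 31 → r_n = 69.12 kN.
  R_n,bearing = 1·66.24 + 2·69.12 = 204.5 kN → 204.5 / 2 = 102 kN.
Bolt shear governs: 79.6 kN.

79.6 kN (bolt shear governs)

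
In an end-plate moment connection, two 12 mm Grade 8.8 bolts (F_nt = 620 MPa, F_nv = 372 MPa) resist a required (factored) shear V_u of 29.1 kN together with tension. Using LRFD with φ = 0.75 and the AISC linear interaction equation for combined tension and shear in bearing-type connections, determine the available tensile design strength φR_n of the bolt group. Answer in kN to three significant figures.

88.2 kN

A_b = π·12²/4 = 113.1 mm²; f_rv = 29.1 × 1000 / (2 × 113.1) = 128.7 MPa.
F'_nt = 1.3 F_nt − (F_nt / φF_nv) f_rv = 1.3·620 − (620/(0.75·372))·128.7 = 520.1 MPa, capped at F_nt → F'_nt = 520.1 MPa.
R_n = F'_nt · A_b · n = 520.1 × 113.1 × 2 / 1000 = 117.6 kN.
Design strength φR_n = 0.75 × 117.6 = 88.2 kN.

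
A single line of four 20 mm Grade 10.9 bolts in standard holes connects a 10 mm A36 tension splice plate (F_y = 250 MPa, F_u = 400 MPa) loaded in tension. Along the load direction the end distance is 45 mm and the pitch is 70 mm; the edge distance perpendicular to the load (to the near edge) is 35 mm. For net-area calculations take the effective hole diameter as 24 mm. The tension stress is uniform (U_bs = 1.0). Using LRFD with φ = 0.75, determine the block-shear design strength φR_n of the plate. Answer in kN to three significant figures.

356 kN

Shear plane L_v = 45 + 3·70 = 255 mm; A_gv = 255 × 10 = 2550 mm².
A_nv = (255 − 3.5·24) × 10 = 1710 mm².
A_nt = (35 − 0.5·24) × 10 = 230 mm².
0.6 F_u A_nv = 410.4 kN; 0.6 F_y A_gv = 382.5 kN → shear yielding governs the shear term.
R_n = 382.5 + 1.0 × 400 × 230 / 1000 = 474.5 kN.
Design strength φR_n = 0.75 × 474.5 = 356 kN.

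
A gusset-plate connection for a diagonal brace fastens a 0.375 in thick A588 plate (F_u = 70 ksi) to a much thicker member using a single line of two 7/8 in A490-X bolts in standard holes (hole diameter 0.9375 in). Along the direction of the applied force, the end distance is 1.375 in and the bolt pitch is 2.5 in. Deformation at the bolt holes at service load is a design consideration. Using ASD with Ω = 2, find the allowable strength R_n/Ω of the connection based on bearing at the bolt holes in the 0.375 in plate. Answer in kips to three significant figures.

38.9 kips

Per bolt r_n = 1.2 l_c t F_u ≤ 2.4 d t F_u; upper limit = 2.4 × 0.875 × 0.375 × 70 = 55.13 kips.
Edge bolt: l_c = 1.375 − 0.9375/2 = 0.9062 in → 1.2 × 0.9062 × 0.375 × 70 = 28.55 → r_n = 28.55 kips.
Interior bolts: l_c = 2.5 − 0.9375 = 1.562 in → 1.2 × 1.562 × 0.375 × 70 = 49.22 → r_n = 49.22 kips.
R_n = 1 × 28.55 + 1 × 49.22 = 77.77 kips.
Allowable strength R_n/Ω = 77.77 / 2 = 38.9 kips.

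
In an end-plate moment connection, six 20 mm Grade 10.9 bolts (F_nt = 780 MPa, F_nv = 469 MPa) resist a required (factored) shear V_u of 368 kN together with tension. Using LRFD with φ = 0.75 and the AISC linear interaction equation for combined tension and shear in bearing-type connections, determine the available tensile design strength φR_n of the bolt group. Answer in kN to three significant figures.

A_b = π·20²/4 = 314.2 mm²; f_rv = 368 × 1000 / (6 × 314.2) = 195.2 MPa.
F'_nt = 1.3 F_nt − (F_nt / φF_nv) f_rv = 1.3·780 − (780/(0.75·469))·195.2 = 581.1 MPa, capped at F_nt → F'_nt = 581.1 MPa.
R_n = F'_nt · A_b · n = 581.1 × 314.2 × 6 / 1000 = 1095 kN.
Design strength φR_n = 0.75 × 1095 = 821 kN.

821 kN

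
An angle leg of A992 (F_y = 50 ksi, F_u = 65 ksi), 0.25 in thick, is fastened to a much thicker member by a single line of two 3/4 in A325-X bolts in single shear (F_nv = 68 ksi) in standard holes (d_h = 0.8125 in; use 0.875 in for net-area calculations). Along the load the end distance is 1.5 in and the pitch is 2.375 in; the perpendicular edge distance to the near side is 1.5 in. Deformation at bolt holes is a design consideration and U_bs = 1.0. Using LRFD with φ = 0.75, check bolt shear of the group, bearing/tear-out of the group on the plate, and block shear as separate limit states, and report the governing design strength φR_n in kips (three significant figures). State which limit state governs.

31.7 kips (block shear governs)

Bolt shear: A_b = π·0.75²/4 = 0.4418 in²; R_n = 68 × 0.4418 × 2 × 1 = 60.08 kips → 0.75 × 60.08 = 45.1 kips.
Bearing: edge l_c = 1.094, r_n = 21.33 kips; interior l_c = 1.562, r_n = 29.25 kips; R_n = 21.33 + 1·29.25 = 50.58 kips → 37.9 kips.
Block shear: A_gv = 0.9688, A_nv = 0.6406, A_nt = 0.2656 in²; R_n = min(0.6F_uA_nv, 0.6F_yA_gv) + U_bs·F_u·A_nt = 42.25 kips → 31.7 kips.
Block shear governs: 31.7 kips.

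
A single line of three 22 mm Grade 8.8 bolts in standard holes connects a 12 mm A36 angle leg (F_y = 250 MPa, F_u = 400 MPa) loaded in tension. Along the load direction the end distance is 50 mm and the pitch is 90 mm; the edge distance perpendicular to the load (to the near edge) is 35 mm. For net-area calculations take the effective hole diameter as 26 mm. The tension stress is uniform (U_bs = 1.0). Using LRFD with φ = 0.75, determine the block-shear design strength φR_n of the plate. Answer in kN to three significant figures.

390 kN

Shear plane L_v = 50 + 2·90 = 230 mm; A_gv = 230 × 12 = 2760 mm².
A_nv = (230 − 2.5·26) × 12 = 1980 mm².
A_nt = (35 − 0.5·26) × 12 = 264 mm².
0.6 F_u A_nv = 475.2 kN; 0.6 F_y A_gv = 414 kN → shear yielding governs the shear term.
R_n = 414 + 1.0 × 400 × 264 / 1000 = 519.6 kN.
Design strength φR_n = 0.75 × 519.6 = 390 kN.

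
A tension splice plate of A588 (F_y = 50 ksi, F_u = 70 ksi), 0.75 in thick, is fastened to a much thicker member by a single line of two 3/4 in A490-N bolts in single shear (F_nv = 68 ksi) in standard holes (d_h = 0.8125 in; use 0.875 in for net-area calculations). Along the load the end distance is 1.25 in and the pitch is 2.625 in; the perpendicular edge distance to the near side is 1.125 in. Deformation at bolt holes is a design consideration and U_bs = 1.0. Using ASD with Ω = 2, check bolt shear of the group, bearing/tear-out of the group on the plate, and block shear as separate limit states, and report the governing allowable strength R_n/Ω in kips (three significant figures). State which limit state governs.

30 kips (bolt shear governs)

Bolt shear: A_b = π·0.75²/4 = 0.4418 in²; R_n = 68 × 0.4418 × 2 × 1 = 60.08 kips → 60.08 / 2 = 30 kips.
Bearing: edge l_c = 0.8438, r_n = 53.16 kips; interior l_c = 1.812, r_n = 94.5 kips; R_n = 53.16 + 1·94.5 = 147.7 kips → 73.8 kips.
Block shear: A_gv = 2.906, A_nv = 1.922, A_nt = 0.5156 in²; R_n = min(0.6F_uA_nv, 0.6F_yA_gv) + U_bs·F_u·A_nt = 116.8 kips → 58.4 kips.
Bolt shear governs: 30 kips.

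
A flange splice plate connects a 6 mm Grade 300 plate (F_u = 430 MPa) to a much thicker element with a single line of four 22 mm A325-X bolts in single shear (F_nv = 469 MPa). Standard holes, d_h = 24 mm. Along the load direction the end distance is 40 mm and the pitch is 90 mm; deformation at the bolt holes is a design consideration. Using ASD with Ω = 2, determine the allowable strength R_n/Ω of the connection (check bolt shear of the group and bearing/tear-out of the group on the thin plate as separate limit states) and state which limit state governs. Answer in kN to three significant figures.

Bolt shear: A_b = π·22²/4 = 380.1 mm²; R_n = 469 × 380.1 × 4 × 1 / 1000 = 713.1 kN → 713.1 / 2 = 357 kN.
Bearing (1.2 l_c t F_u ≤ 2.4 d t F_u): upper limit = 2.4·22·6·430 / 1000 = 136.2 kN.
  Edge l_c = 40 − 24/2 = 28 → r_n = 86.69 kN; interior l_c = 90 − 24 = 66 → r_n = 136.2 kN.
  R_n,bearing = 1·86.69 + 3·136.2 = 495.4 kN → 495.4 / 2 = 248 kN.
Bearing governs: 248 kN.

248 kN (bearing governs)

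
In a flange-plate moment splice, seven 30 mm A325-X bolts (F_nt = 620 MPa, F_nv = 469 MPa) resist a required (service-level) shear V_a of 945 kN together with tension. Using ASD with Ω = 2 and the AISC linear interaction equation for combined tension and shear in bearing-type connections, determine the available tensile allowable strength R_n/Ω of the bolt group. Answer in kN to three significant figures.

A_b = π·30²/4 = 706.9 mm²; f_rv = 945 × 1000 / (7 × 706.9) = 191 MPa.
F'_nt = 1.3 F_nt − (Ω F_nt / F_nv) f_rv = 1.3·620 − (2·620/469)·191 = 301 MPa, capped at F_nt → F'_nt = 301 MPa.
R_n = F'_nt · A_b · n = 301 × 706.9 × 7 / 1000 = 1490 kN.
Allowable strength R_n/Ω = 1490 / 2 = 745 kN.

745 kN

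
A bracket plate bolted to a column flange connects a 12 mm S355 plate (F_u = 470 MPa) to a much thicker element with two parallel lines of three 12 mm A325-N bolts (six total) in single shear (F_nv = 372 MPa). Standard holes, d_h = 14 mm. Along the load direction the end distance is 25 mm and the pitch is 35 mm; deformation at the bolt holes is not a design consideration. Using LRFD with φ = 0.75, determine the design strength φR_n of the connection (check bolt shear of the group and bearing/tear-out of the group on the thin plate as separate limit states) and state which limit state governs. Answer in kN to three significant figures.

Bolt shear: A_b = π·12²/4 = 113.1 mm²; R_n = 372 × 113.1 × 6 × 1 / 1000 = 252.4 kN → 0.75 × 252.4 = 189 kN.
Bearing (1.5 l_c t F_u ≤ 3.0 d t F_u): upper limit = 3.0·12·12·470 / 1000 = 203 kN.
  Edge l_c = 25 − 14/2 = 18 → r_n = 152.3 kN; interior l_c = 35 − 14 = 21 → r_n = 177.7 kN.
  R_n,bearing = 2·152.3 + 4·177.7 = 1015 kN → 0.75 × 1015 = 761 kN.
Bolt shear governs: 189 kN.

189 kN (bolt shear governs)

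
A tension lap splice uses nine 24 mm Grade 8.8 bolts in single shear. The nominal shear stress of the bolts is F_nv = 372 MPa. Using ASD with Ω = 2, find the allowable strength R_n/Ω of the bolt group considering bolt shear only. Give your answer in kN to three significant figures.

757 kN

A_b = π × 24² / 4 = 452.4 mm².
R_n = F_nv · A_b · n · n_s = 372 × 452.4 × 9 × 1 / 1000 = 1515 kN.
Allowable strength R_n/Ω = 1515 / 2 = 757 kN.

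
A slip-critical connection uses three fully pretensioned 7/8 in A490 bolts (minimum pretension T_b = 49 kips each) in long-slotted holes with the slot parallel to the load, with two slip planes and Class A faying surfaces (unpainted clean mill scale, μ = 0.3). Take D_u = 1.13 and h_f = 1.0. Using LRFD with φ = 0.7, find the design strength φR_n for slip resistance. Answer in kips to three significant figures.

R_n = μ · D_u · h_f · T_b · n_s · n_b = 0.3 × 1.13 × 1.0 × 49 × 2 × 3 = 99.67 kips.
Design strength φR_n = 0.7 × 99.67 = 69.8 kips.

69.8 kips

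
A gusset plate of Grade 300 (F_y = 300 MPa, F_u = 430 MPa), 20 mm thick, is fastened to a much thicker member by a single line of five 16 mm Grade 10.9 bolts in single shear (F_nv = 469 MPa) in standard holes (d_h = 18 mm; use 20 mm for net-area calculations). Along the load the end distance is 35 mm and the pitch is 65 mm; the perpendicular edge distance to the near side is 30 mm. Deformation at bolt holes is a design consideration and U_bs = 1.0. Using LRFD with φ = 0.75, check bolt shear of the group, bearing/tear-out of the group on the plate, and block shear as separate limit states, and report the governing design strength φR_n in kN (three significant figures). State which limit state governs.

354 kN (bolt shear governs)

Bolt shear: A_b = π·16²/4 = 201.1 mm²; R_n = 469 × 201.1 × 5 × 1 / 1000 = 471.5 kN → 0.75 × 471.5 = 354 kN.
Bearing: edge l_c = 26, r_n = 268.3 kN; interior l_c = 47, r_n = 330.2 kN; R_n = 268.3 + 4·330.2 = 1589 kN → 1190 kN.
Block shear: A_gv = 5900, A_nv = 4100, A_nt = 400 mm²; R_n = min(0.6F_uA_nv, 0.6F_yA_gv) + U_bs·F_u·A_nt = 1230 kN → 922 kN.
Bolt shear governs: 354 kN.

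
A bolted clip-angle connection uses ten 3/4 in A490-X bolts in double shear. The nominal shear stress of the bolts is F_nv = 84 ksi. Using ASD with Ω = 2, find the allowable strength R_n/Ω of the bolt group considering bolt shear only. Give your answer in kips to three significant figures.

A_b = π × 0.75² / 4 = 0.4418 in².
R_n = F_nv · A_b · n · n_s = 84 × 0.4418 × 10 × 2 = 742.2 kips.
Allowable strength R_n/Ω = 742.2 / 2 = 371 kips.

371 kips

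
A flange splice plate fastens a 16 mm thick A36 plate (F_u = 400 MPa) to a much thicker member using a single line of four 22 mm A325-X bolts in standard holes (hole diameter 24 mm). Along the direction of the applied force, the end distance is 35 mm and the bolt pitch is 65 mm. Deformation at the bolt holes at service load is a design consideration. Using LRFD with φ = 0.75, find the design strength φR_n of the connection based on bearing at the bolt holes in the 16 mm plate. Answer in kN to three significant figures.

841 kN

Per bolt r_n = 1.2 l_c t F_u ≤ 2.4 d t F_u; upper limit = 2.4 × 22 × 16 × 400 / 1000 = 337.9 kN.
Edge bolt: l_c = 35 − 24/2 = 23 mm → 1.2 × 23 × 16 × 400 / 1000 = 176.6 → r_n = 176.6 kN.
Interior bolts: l_c = 65 − 24 = 41 mm → 1.2 × 41 × 16 × 400 / 1000 = 314.9 → r_n = 314.9 kN.
R_n = 1 × 176.6 + 3 × 314.9 = 1121 kN.
Design strength φR_n = 0.75 × 1121 = 841 kN.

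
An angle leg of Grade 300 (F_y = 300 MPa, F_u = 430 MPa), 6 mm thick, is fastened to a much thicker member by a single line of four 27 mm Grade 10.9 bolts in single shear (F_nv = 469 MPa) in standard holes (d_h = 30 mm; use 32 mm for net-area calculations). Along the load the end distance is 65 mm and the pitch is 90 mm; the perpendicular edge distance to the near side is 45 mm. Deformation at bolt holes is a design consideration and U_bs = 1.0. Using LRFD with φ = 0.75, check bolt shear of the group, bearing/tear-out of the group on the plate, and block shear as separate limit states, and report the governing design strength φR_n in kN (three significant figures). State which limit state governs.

Bolt shear: A_b = π·27²/4 = 572.6 mm²; R_n = 469 × 572.6 × 4 × 1 / 1000 = 1074 kN → 0.75 × 1074 = 806 kN.
Bearing: edge l_c = 50, r_n = 154.8 kN; interior l_c = 60, r_n = 167.2 kN; R_n = 154.8 + 3·167.2 = 656.4 kN → 492 kN.
Block shear: A_gv = 2010, A_nv = 1338, A_nt = 174 mm²; R_n = min(0.6F_uA_nv, 0.6F_yA_gv) + U_bs·F_u·A_nt = 420 kN → 315 kN.
Block shear governs: 315 kN.

315 kN (block shear governs)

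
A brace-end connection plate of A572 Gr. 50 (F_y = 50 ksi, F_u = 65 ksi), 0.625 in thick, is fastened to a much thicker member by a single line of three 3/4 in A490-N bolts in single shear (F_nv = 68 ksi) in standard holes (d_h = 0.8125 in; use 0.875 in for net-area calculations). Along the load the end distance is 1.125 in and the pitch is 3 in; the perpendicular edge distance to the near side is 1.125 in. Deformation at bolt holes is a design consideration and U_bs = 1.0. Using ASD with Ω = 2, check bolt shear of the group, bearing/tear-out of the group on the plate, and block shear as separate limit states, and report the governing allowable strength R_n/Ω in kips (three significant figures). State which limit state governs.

45.1 kips (bolt shear governs)

Bolt shear: A_b = π·0.75²/4 = 0.4418 in²; R_n = 68 × 0.4418 × 3 × 1 = 90.12 kips → 90.12 / 2 = 45.1 kips.
Bearing: edge l_c = 0.7188, r_n = 35.04 kips; interior l_c = 2.188, r_n = 73.12 kips; R_n = 35.04 + 2·73.12 = 181.3 kips → 90.6 kips.
Block shear: A_gv = 4.453, A_nv = 3.086, A_nt = 0.4297 in²; R_n = min(0.6F_uA_nv, 0.6F_yA_gv) + U_bs·F_u·A_nt = 148.3 kips → 74.1 kips.
Bolt shear governs: 45.1 kips.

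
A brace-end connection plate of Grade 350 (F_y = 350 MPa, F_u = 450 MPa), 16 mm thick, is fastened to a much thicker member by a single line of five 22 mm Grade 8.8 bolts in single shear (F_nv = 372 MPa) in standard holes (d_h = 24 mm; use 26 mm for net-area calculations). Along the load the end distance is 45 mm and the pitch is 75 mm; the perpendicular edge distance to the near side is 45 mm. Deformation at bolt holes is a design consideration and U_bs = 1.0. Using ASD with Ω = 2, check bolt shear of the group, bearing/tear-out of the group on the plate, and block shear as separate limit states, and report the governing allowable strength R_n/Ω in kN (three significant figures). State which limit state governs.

Bolt shear: A_b = π·22²/4 = 380.1 mm²; R_n = 372 × 380.1 × 5 × 1 / 1000 = 707 kN → 707 / 2 = 354 kN.
Bearing: edge l_c = 33, r_n = 285.1 kN; interior l_c = 51, r_n = 380.2 kN; R_n = 285.1 + 4·380.2 = 1806 kN → 903 kN.
Block shear: A_gv = 5520, A_nv = 3648, A_nt = 512 mm²; R_n = min(0.6F_uA_nv, 0.6F_yA_gv) + U_bs·F_u·A_nt = 1215 kN → 608 kN.
Bolt shear governs: 354 kN.

354 kN (bolt shear governs)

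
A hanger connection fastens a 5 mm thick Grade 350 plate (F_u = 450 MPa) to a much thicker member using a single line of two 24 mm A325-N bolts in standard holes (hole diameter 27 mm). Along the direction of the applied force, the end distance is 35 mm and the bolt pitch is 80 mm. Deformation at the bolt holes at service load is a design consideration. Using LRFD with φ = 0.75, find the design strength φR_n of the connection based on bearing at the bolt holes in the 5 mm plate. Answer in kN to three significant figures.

141 kN

Per bolt r_n = 1.2 l_c t F_u ≤ 2.4 d t F_u; upper limit = 2.4 × 24 × 5 × 450 / 1000 = 129.6 kN.
Edge bolt: l_c = 35 − 27/2 = 21.5 mm → 1.2 × 21.5 × 5 × 450 / 1000 = 58.05 → r_n = 58.05 kN.
Interior bolts: l_c = 80 − 27 = 53 mm → 1.2 × 53 × 5 × 450 / 1000 = 143.1 → r_n = 129.6 kN.
R_n = 1 × 58.05 + 1 × 129.6 = 187.7 kN.
Design strength φR_n = 0.75 × 187.7 = 141 kN.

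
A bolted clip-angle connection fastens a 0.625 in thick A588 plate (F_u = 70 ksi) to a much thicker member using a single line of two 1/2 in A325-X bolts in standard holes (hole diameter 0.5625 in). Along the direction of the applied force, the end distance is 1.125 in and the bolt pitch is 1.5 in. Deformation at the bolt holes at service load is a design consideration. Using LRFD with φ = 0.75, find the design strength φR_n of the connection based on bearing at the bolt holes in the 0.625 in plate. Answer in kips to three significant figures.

70.1 kips

Per bolt r_n = 1.2 l_c t F_u ≤ 2.4 d t F_u; upper limit = 2.4 × 0.5 × 0.625 × 70 = 52.5 kips.
Edge bolt: l_c = 1.125 − 0.5625/2 = 0.8438 in → 1.2 × 0.8438 × 0.625 × 70 = 44.3 → r_n = 44.3 kips.
Interior bolts: l_c = 1.5 − 0.5625 = 0.9375 in → 1.2 × 0.9375 × 0.625 × 70 = 49.22 → r_n = 49.22 kips.
R_n = 1 × 44.3 + 1 × 49.22 = 93.52 kips.
Design strength φR_n = 0.75 × 93.52 = 70.1 kips.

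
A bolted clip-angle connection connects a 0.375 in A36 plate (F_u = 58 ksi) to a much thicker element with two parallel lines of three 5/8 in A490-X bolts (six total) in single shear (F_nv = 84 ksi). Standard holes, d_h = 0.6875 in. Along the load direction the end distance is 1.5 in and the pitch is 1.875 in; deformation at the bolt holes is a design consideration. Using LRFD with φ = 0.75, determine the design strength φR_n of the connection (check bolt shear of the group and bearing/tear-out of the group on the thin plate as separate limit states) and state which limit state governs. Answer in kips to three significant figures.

116 kips (bolt shear governs)

Bolt shear: A_b = π·0.625²/4 = 0.3068 in²; R_n = 84 × 0.3068 × 6 × 1 = 154.6 kips → 0.75 × 154.6 = 116 kips.
Bearing (1.2 l_c t F_u ≤ 2.4 d t F_u): upper limit = 2.4·0.625·0.375·58 = 32.62 kips.
  Edge l_c = 1.5 − 0.6875/2 = 1.156 → r_n = 30.18 kips; interior l_c = 1.875 − 0.6875 = 1.188 → r_n = 30.99 kips.
  R_n,bearing = 2·30.18 + 4·30.99 = 184.3 kips → 0.75 × 184.3 = 138 kips.
Bolt shear governs: 116 kips.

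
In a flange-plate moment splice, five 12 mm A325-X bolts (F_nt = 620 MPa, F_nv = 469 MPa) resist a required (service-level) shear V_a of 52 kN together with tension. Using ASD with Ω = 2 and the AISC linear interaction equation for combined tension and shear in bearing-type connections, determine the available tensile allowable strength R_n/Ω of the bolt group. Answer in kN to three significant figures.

159 kN

A_b = π·12²/4 = 113.1 mm²; f_rv = 52 × 1000 / (5 × 113.1) = 91.96 MPa.
F'_nt = 1.3 F_nt − (Ω F_nt / F_nv) f_rv = 1.3·620 − (2·620/469)·91.96 = 562.9 MPa, capped at F_nt → F'_nt = 562.9 MPa.
R_n = F'_nt · A_b · n = 562.9 × 113.1 × 5 / 1000 = 318.3 kN.
Allowable strength R_n/Ω = 318.3 / 2 = 159 kN.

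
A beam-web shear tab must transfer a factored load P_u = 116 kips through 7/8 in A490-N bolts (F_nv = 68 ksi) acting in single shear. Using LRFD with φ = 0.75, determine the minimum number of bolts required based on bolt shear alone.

A_b = π·0.875²/4 = 0.6013 in².
Per-bolt design strength φR_n = 0.75 × 68 × 0.6013 × 1 = 30.67 kips.
n ≥ 116 / 30.67 = 3.783 → use 4 bolts.

4 bolts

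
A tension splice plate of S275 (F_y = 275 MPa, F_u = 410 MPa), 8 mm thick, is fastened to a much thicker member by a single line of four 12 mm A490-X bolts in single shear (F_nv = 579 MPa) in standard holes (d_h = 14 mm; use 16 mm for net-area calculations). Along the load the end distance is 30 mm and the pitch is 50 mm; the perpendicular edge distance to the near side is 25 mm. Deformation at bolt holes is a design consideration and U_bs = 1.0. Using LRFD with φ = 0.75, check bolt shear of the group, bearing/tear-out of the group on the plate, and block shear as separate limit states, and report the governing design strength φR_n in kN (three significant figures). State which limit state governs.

Bolt shear: A_b = π·12²/4 = 113.1 mm²; R_n = 579 × 113.1 × 4 × 1 / 1000 = 261.9 kN → 0.75 × 261.9 = 196 kN.
Bearing: edge l_c = 23, r_n = 90.53 kN; interior l_c = 36, r_n = 94.46 kN; R_n = 90.53 + 3·94.46 = 373.9 kN → 280 kN.
Block shear: A_gv = 1440, A_nv = 992, A_nt = 136 mm²; R_n = min(0.6F_uA_nv, 0.6F_yA_gv) + U_bs·F_u·A_nt = 293.4 kN → 220 kN.
Bolt shear governs: 196 kN.

196 kN (bolt shear governs)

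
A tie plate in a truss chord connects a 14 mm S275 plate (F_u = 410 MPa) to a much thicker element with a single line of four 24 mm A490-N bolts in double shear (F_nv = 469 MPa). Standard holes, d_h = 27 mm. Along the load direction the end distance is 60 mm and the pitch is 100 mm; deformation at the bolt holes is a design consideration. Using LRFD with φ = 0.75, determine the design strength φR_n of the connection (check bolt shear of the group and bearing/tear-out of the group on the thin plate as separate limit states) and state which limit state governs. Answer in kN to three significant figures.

984 kN (bearing governs)

Bolt shear: A_b = π·24²/4 = 452.4 mm²; R_n = 469 × 452.4 × 4 × 2 / 1000 = 1697 kN → 0.75 × 1697 = 1270 kN.
Bearing (1.2 l_c t F_u ≤ 2.4 d t F_u): upper limit = 2.4·24·14·410 / 1000 = 330.6 kN.
  Edge l_c = 60 − 27/2 = 46.5 → r_n = 320.3 kN; interior l_c = 100 − 27 = 73 → r_n = 330.6 kN.
  R_n,bearing = 1·320.3 + 3·330.6 = 1312 kN → 0.75 × 1312 = 984 kN.
Bearing governs: 984 kN.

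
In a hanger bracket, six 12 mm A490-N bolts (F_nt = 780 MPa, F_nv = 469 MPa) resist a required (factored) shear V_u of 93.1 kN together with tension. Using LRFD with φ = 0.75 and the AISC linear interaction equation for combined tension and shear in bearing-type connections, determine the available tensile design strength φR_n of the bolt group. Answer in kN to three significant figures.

A_b = π·12²/4 = 113.1 mm²; f_rv = 93.1 × 1000 / (6 × 113.1) = 137.2 MPa.
F'_nt = 1.3 F_nt − (F_nt / φF_nv) f_rv = 1.3·780 − (780/(0.75·469))·137.2 = 709.8 MPa, capped at F_nt → F'_nt = 709.8 MPa.
R_n = F'_nt · A_b · n = 709.8 × 113.1 × 6 / 1000 = 481.6 kN.
Design strength φR_n = 0.75 × 481.6 = 361 kN.

361 kN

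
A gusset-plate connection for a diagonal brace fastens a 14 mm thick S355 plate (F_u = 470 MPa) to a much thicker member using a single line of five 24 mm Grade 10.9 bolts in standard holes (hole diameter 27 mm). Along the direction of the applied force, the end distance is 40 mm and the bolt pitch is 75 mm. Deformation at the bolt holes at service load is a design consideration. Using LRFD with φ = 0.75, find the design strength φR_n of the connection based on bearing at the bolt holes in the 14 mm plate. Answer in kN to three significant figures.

1290 kN

Per bolt r_n = 1.2 l_c t F_u ≤ 2.4 d t F_u; upper limit = 2.4 × 24 × 14 × 470 / 1000 = 379 kN.
Edge bolt: l_c = 40 − 27/2 = 26.5 mm → 1.2 × 26.5 × 14 × 470 / 1000 = 209.2 → r_n = 209.2 kN.
Interior bolts: l_c = 75 − 27 = 48 mm → 1.2 × 48 × 14 × 470 / 1000 = 379 → r_n = 379 kN.
R_n = 1 × 209.2 + 4 × 379 = 1725 kN.
Design strength φR_n = 0.75 × 1725 = 1290 kN.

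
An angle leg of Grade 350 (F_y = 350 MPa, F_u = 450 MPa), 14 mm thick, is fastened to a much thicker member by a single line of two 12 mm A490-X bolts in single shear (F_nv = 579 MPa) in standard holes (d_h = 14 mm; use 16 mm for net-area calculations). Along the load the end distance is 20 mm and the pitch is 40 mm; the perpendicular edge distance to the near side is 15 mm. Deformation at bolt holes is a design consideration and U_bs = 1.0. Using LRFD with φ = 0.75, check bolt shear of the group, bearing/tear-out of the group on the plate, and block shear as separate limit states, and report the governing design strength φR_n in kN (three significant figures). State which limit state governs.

98.2 kN (bolt shear governs)

Bolt shear: A_b = π·12²/4 = 113.1 mm²; R_n = 579 × 113.1 × 2 × 1 / 1000 = 131 kN → 0.75 × 131 = 98.2 kN.
Bearing: edge l_c = 13, r_n = 98.28 kN; interior l_c = 26, r_n = 181.4 kN; R_n = 98.28 + 1·181.4 = 279.7 kN → 210 kN.
Block shear: A_gv = 840, A_nv = 504, A_nt = 98 mm²; R_n = min(0.6F_uA_nv, 0.6F_yA_gv) + U_bs·F_u·A_nt = 180.2 kN → 135 kN.
Bolt shear governs: 98.2 kN.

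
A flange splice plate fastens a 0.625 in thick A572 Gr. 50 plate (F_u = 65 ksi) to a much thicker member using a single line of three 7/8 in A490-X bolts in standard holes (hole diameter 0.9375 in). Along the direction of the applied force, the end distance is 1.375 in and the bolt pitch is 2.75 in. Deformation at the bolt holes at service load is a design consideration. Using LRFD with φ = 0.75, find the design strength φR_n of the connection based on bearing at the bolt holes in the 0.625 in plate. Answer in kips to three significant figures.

Per bolt r_n = 1.2 l_c t F_u ≤ 2.4 d t F_u; upper limit = 2.4 × 0.875 × 0.625 × 65 = 85.31 kips.
Edge bolt: l_c = 1.375 − 0.9375/2 = 0.9062 in → 1.2 × 0.9062 × 0.625 × 65 = 44.18 → r_n = 44.18 kips.
Interior bolts: l_c = 2.75 − 0.9375 = 1.812 in → 1.2 × 1.812 × 0.625 × 65 = 88.36 → r_n = 85.31 kips.
R_n = 1 × 44.18 + 2 × 85.31 = 214.8 kips.
Design strength φR_n = 0.75 × 214.8 = 161 kips.

161 kips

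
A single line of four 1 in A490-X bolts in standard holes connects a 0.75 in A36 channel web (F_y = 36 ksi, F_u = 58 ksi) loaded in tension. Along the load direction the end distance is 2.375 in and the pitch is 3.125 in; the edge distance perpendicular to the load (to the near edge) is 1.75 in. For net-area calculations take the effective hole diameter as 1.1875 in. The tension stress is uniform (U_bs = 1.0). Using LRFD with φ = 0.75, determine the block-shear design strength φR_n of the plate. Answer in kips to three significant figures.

180 kips

Shear plane L_v = 2.375 + 3·3.125 = 11.75 in; A_gv = 11.75 × 0.75 = 8.812 in².
A_nv = (11.75 − 3.5·1.1875) × 0.75 = 5.695 in².
A_nt = (1.75 − 0.5·1.1875) × 0.75 = 0.8672 in².
0.6 F_u A_nv = 198.2 kips; 0.6 F_y A_gv = 190.3 kips → shear yielding governs the shear term.
R_n = 190.3 + 1.0 × 58 × 0.8672 = 240.6 kips.
Design strength φR_n = 0.75 × 240.6 = 180 kips.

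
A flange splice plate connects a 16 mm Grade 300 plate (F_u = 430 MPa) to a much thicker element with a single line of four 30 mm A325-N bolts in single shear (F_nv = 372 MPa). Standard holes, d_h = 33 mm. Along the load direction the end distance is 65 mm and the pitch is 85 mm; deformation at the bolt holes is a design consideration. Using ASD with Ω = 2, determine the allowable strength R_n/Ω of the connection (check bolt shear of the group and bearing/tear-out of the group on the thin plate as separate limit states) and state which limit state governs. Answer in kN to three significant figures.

Bolt shear: A_b = π·30²/4 = 706.9 mm²; R_n = 372 × 706.9 × 4 × 1 / 1000 = 1052 kN → 1052 / 2 = 526 kN.
Bearing (1.2 l_c t F_u ≤ 2.4 d t F_u): upper limit = 2.4·30·16·430 / 1000 = 495.4 kN.
  Edge l_c = 65 − 33/2 = 48.5 → r_n = 400.4 kN; interior l_c = 85 − 33 = 52 → r_n = 429.3 kN.
  R_n,bearing = 1·400.4 + 3·429.3 = 1688 kN → 1688 / 2 = 844 kN.
Bolt shear governs: 526 kN.

526 kN (bolt shear governs)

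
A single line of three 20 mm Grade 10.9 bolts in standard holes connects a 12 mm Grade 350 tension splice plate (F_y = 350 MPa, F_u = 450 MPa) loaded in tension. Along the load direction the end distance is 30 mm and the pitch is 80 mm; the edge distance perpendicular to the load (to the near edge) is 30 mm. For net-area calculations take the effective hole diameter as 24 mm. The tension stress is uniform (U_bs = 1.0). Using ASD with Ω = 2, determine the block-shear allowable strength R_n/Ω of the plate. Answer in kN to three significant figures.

259 kN

Shear plane L_v = 30 + 2·80 = 190 mm; A_gv = 190 × 12 = 2280 mm².
A_nv = (190 − 2.5·24) × 12 = 1560 mm².
A_nt = (30 − 0.5·24) × 12 = 216 mm².
0.6 F_u A_nv = 421.2 kN; 0.6 F_y A_gv = 478.8 kN → shear rupture governs the shear term.
R_n = 421.2 + 1.0 × 450 × 216 / 1000 = 518.4 kN.
Allowable strength R_n/Ω = 518.4 / 2 = 259 kN.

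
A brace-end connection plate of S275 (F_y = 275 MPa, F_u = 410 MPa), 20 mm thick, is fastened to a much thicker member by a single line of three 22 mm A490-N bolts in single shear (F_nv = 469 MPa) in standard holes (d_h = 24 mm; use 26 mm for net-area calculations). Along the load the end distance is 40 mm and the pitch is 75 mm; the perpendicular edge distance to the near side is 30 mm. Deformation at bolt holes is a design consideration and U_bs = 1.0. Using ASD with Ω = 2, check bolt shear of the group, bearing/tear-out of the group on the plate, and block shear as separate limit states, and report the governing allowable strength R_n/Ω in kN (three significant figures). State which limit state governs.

Bolt shear: A_b = π·22²/4 = 380.1 mm²; R_n = 469 × 380.1 × 3 × 1 / 1000 = 534.8 kN → 534.8 / 2 = 267 kN.
Bearing: edge l_c = 28, r_n = 275.5 kN; interior l_c = 51, r_n = 433 kN; R_n = 275.5 + 2·433 = 1141 kN → 571 kN.
Block shear: A_gv = 3800, A_nv = 2500, A_nt = 340 mm²; R_n = min(0.6F_uA_nv, 0.6F_yA_gv) + U_bs·F_u·A_nt = 754.4 kN → 377 kN.
Bolt shear governs: 267 kN.

267 kN (bolt shear governs)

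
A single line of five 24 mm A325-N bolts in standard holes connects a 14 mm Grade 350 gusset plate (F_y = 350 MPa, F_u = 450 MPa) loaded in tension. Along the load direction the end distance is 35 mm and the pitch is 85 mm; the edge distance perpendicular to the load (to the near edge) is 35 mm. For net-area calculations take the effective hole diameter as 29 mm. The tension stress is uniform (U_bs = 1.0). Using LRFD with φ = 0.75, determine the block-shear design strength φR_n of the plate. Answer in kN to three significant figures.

790 kN

Shear plane L_v = 35 + 4·85 = 375 mm; A_gv = 375 × 14 = 5250 mm².
A_nv = (375 − 4.5·29) × 14 = 3423 mm².
A_nt = (35 − 0.5·29) × 14 = 287 mm².
0.6 F_u A_nv = 924.2 kN; 0.6 F_y A_gv = 1102 kN → shear rupture governs the shear term.
R_n = 924.2 + 1.0 × 450 × 287 / 1000 = 1053 kN.
Design strength φR_n = 0.75 × 1053 = 790 kN.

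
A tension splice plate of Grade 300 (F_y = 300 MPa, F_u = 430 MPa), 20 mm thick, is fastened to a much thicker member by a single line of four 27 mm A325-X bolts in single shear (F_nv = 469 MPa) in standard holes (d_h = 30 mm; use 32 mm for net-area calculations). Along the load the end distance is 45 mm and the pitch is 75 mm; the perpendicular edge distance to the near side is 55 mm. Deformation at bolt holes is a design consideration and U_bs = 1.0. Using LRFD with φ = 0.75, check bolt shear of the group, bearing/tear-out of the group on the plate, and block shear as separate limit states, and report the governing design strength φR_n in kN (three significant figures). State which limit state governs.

Bolt shear: A_b = π·27²/4 = 572.6 mm²; R_n = 469 × 572.6 × 4 × 1 / 1000 = 1074 kN → 0.75 × 1074 = 806 kN.
Bearing: edge l_c = 30, r_n = 309.6 kN; interior l_c = 45, r_n = 464.4 kN; R_n = 309.6 + 3·464.4 = 1703 kN → 1280 kN.
Block shear: A_gv = 5400, A_nv = 3160, A_nt = 780 mm²; R_n = min(0.6F_uA_nv, 0.6F_yA_gv) + U_bs·F_u·A_nt = 1151 kN → 863 kN.
Bolt shear governs: 806 kN.

806 kN (bolt shear governs)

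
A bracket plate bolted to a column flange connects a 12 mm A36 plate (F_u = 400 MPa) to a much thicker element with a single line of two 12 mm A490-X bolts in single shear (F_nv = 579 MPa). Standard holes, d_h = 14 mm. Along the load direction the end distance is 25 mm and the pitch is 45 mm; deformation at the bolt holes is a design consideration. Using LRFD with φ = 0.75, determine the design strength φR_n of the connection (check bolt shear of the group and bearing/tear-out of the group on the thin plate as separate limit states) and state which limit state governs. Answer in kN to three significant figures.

Bolt shear: A_b = π·12²/4 = 113.1 mm²; R_n = 579 × 113.1 × 2 × 1 / 1000 = 131 kN → 0.75 × 131 = 98.2 kN.
Bearing (1.2 l_c t F_u ≤ 2.4 d t F_u): upper limit = 2.4·12·12·400 / 1000 = 138.2 kN.
  Edge l_c = 25 − 14/2 = 18 → r_n = 103.7 kN; interior l_c = 45 − 14 = 31 → r_n = 138.2 kN.
  R_n,bearing = 1·103.7 + 1·138.2 = 241.9 kN → 0.75 × 241.9 = 181 kN.
Bolt shear governs: 98.2 kN.

98.2 kN (bolt shear governs)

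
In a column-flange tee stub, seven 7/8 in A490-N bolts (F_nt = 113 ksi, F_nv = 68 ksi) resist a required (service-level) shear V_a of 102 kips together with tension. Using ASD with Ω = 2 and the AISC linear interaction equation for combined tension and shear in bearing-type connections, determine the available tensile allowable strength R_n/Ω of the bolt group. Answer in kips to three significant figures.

140 kips

A_b = π·0.875²/4 = 0.6013 in²; f_rv = 102 / (7 × 0.6013) = 24.23 ksi.
F'_nt = 1.3 F_nt − (Ω F_nt / F_nv) f_rv = 1.3·113 − (2·113/68)·24.23 = 66.36 ksi, capped at F_nt → F'_nt = 66.36 ksi.
R_n = F'_nt · A_b · n = 66.36 × 0.6013 × 7 = 279.3 kips.
Allowable strength R_n/Ω = 279.3 / 2 = 140 kips.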